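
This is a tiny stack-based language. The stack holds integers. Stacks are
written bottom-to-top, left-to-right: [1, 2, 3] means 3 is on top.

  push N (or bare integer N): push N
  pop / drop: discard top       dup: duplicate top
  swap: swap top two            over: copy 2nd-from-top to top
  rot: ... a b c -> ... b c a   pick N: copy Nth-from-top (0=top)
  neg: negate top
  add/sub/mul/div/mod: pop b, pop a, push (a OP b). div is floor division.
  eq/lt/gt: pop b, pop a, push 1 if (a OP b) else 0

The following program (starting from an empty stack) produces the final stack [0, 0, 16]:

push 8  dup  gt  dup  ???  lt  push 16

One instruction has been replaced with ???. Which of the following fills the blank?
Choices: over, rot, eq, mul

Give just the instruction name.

Answer: over

Derivation:
Stack before ???: [0, 0]
Stack after ???:  [0, 0, 0]
Checking each choice:
  over: MATCH
  rot: stack underflow (need 3, have 2)
  eq: stack underflow (need 2, have 1)
  mul: stack underflow (need 2, have 1)


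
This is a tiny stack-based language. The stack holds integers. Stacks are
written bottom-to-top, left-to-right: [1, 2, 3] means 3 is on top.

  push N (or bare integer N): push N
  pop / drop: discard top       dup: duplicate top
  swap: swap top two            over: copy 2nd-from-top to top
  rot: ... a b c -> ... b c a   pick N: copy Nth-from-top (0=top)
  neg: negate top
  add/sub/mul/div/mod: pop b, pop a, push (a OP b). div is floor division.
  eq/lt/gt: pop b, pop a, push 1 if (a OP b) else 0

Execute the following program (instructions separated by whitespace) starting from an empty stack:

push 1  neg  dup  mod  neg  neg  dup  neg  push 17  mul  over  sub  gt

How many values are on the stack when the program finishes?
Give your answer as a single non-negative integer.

After 'push 1': stack = [1] (depth 1)
After 'neg': stack = [-1] (depth 1)
After 'dup': stack = [-1, -1] (depth 2)
After 'mod': stack = [0] (depth 1)
After 'neg': stack = [0] (depth 1)
After 'neg': stack = [0] (depth 1)
After 'dup': stack = [0, 0] (depth 2)
After 'neg': stack = [0, 0] (depth 2)
After 'push 17': stack = [0, 0, 17] (depth 3)
After 'mul': stack = [0, 0] (depth 2)
After 'over': stack = [0, 0, 0] (depth 3)
After 'sub': stack = [0, 0] (depth 2)
After 'gt': stack = [0] (depth 1)

Answer: 1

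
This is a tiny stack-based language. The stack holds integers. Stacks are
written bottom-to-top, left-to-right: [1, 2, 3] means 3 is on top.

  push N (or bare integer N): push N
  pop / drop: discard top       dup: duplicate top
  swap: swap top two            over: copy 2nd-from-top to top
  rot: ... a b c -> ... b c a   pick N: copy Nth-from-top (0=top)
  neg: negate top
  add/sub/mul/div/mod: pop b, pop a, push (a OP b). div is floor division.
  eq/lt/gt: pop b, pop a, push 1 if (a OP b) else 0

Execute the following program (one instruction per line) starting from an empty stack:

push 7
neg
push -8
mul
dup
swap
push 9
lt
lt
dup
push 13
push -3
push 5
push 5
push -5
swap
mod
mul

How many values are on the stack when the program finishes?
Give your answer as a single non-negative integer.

Answer: 5

Derivation:
After 'push 7': stack = [7] (depth 1)
After 'neg': stack = [-7] (depth 1)
After 'push -8': stack = [-7, -8] (depth 2)
After 'mul': stack = [56] (depth 1)
After 'dup': stack = [56, 56] (depth 2)
After 'swap': stack = [56, 56] (depth 2)
After 'push 9': stack = [56, 56, 9] (depth 3)
After 'lt': stack = [56, 0] (depth 2)
After 'lt': stack = [0] (depth 1)
After 'dup': stack = [0, 0] (depth 2)
After 'push 13': stack = [0, 0, 13] (depth 3)
After 'push -3': stack = [0, 0, 13, -3] (depth 4)
After 'push 5': stack = [0, 0, 13, -3, 5] (depth 5)
After 'push 5': stack = [0, 0, 13, -3, 5, 5] (depth 6)
After 'push -5': stack = [0, 0, 13, -3, 5, 5, -5] (depth 7)
After 'swap': stack = [0, 0, 13, -3, 5, -5, 5] (depth 7)
After 'mod': stack = [0, 0, 13, -3, 5, 0] (depth 6)
After 'mul': stack = [0, 0, 13, -3, 0] (depth 5)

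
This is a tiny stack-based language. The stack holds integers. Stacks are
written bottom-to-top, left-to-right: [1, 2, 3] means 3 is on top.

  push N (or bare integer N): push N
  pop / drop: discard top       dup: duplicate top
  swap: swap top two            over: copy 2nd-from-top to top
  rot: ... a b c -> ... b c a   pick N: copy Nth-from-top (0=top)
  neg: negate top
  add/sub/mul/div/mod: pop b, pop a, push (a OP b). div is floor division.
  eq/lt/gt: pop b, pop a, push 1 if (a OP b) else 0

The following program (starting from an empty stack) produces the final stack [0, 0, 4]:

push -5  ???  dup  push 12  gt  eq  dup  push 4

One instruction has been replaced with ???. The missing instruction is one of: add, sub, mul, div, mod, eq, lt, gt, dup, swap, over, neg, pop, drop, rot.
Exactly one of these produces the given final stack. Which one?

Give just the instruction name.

Stack before ???: [-5]
Stack after ???:  [5]
The instruction that transforms [-5] -> [5] is: neg

Answer: neg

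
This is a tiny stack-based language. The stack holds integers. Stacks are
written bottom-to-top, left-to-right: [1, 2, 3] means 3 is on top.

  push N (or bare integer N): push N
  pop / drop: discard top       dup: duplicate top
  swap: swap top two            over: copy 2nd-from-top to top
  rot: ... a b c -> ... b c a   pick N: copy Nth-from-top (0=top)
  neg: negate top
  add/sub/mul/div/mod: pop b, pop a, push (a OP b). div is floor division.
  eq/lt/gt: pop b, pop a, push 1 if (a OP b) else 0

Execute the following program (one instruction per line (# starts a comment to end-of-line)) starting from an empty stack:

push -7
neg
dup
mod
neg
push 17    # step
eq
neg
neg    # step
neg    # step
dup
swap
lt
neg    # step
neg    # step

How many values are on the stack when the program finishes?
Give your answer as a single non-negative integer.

Answer: 1

Derivation:
After 'push -7': stack = [-7] (depth 1)
After 'neg': stack = [7] (depth 1)
After 'dup': stack = [7, 7] (depth 2)
After 'mod': stack = [0] (depth 1)
After 'neg': stack = [0] (depth 1)
After 'push 17': stack = [0, 17] (depth 2)
After 'eq': stack = [0] (depth 1)
After 'neg': stack = [0] (depth 1)
After 'neg': stack = [0] (depth 1)
After 'neg': stack = [0] (depth 1)
After 'dup': stack = [0, 0] (depth 2)
After 'swap': stack = [0, 0] (depth 2)
After 'lt': stack = [0] (depth 1)
After 'neg': stack = [0] (depth 1)
After 'neg': stack = [0] (depth 1)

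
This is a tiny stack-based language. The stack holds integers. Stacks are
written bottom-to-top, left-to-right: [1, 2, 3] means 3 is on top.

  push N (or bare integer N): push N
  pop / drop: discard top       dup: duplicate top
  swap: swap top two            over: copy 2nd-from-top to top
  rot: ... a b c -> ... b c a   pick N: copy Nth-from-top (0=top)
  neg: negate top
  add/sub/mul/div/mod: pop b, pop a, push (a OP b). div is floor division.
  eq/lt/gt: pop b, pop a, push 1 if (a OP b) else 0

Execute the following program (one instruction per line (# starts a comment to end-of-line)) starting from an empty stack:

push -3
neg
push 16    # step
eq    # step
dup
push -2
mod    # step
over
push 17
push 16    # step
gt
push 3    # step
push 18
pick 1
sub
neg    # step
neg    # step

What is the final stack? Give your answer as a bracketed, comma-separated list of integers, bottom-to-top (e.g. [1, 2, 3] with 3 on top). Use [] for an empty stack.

After 'push -3': [-3]
After 'neg': [3]
After 'push 16': [3, 16]
After 'eq': [0]
After 'dup': [0, 0]
After 'push -2': [0, 0, -2]
After 'mod': [0, 0]
After 'over': [0, 0, 0]
After 'push 17': [0, 0, 0, 17]
After 'push 16': [0, 0, 0, 17, 16]
After 'gt': [0, 0, 0, 1]
After 'push 3': [0, 0, 0, 1, 3]
After 'push 18': [0, 0, 0, 1, 3, 18]
After 'pick 1': [0, 0, 0, 1, 3, 18, 3]
After 'sub': [0, 0, 0, 1, 3, 15]
After 'neg': [0, 0, 0, 1, 3, -15]
After 'neg': [0, 0, 0, 1, 3, 15]

Answer: [0, 0, 0, 1, 3, 15]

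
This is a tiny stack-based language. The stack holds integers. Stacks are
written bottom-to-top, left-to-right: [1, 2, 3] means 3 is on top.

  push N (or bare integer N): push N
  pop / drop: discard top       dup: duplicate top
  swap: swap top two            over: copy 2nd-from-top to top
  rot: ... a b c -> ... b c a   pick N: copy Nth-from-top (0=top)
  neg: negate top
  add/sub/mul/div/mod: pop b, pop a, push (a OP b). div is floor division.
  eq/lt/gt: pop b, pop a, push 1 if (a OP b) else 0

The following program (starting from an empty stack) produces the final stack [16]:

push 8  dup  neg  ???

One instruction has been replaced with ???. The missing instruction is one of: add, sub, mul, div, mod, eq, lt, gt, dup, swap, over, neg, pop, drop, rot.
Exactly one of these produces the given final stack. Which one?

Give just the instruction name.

Stack before ???: [8, -8]
Stack after ???:  [16]
The instruction that transforms [8, -8] -> [16] is: sub

Answer: sub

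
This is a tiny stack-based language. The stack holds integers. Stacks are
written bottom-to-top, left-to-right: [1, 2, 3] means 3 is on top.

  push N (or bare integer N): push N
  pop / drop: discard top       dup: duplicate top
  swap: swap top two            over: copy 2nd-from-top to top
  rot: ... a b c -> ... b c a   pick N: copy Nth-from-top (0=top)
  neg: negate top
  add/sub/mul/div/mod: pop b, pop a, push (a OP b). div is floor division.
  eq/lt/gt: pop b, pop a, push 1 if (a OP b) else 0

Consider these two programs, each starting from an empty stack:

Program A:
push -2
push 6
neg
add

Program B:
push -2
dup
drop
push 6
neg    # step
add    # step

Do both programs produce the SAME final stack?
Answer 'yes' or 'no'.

Program A trace:
  After 'push -2': [-2]
  After 'push 6': [-2, 6]
  After 'neg': [-2, -6]
  After 'add': [-8]
Program A final stack: [-8]

Program B trace:
  After 'push -2': [-2]
  After 'dup': [-2, -2]
  After 'drop': [-2]
  After 'push 6': [-2, 6]
  After 'neg': [-2, -6]
  After 'add': [-8]
Program B final stack: [-8]
Same: yes

Answer: yes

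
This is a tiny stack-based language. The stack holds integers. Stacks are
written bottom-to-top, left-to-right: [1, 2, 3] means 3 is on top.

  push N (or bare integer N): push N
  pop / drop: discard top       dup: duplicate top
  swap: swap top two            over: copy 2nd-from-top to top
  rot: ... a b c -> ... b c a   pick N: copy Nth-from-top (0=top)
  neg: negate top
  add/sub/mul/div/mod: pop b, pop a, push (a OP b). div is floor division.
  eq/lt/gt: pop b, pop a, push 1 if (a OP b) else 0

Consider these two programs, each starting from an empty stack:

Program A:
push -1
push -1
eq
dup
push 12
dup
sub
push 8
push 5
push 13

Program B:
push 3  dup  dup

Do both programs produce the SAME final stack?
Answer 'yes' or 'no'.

Program A trace:
  After 'push -1': [-1]
  After 'push -1': [-1, -1]
  After 'eq': [1]
  After 'dup': [1, 1]
  After 'push 12': [1, 1, 12]
  After 'dup': [1, 1, 12, 12]
  After 'sub': [1, 1, 0]
  After 'push 8': [1, 1, 0, 8]
  After 'push 5': [1, 1, 0, 8, 5]
  After 'push 13': [1, 1, 0, 8, 5, 13]
Program A final stack: [1, 1, 0, 8, 5, 13]

Program B trace:
  After 'push 3': [3]
  After 'dup': [3, 3]
  After 'dup': [3, 3, 3]
Program B final stack: [3, 3, 3]
Same: no

Answer: no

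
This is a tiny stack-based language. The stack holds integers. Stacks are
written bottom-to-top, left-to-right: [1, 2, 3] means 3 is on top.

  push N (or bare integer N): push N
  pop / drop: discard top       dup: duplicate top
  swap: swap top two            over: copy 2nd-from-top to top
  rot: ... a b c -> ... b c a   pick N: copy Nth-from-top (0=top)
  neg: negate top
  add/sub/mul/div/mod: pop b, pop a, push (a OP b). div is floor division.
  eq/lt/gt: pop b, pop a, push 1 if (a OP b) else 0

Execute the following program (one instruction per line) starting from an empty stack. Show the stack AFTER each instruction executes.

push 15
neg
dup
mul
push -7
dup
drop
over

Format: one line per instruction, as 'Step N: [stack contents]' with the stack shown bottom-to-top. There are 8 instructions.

Step 1: [15]
Step 2: [-15]
Step 3: [-15, -15]
Step 4: [225]
Step 5: [225, -7]
Step 6: [225, -7, -7]
Step 7: [225, -7]
Step 8: [225, -7, 225]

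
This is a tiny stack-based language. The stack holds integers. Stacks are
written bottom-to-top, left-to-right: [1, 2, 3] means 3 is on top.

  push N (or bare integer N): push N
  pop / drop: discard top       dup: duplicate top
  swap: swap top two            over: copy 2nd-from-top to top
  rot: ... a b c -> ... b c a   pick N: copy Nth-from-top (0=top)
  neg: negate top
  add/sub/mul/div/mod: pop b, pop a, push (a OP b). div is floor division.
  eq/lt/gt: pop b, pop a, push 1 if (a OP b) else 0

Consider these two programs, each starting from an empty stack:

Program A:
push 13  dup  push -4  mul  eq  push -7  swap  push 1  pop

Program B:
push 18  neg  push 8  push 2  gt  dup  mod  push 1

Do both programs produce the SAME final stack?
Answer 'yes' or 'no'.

Program A trace:
  After 'push 13': [13]
  After 'dup': [13, 13]
  After 'push -4': [13, 13, -4]
  After 'mul': [13, -52]
  After 'eq': [0]
  After 'push -7': [0, -7]
  After 'swap': [-7, 0]
  After 'push 1': [-7, 0, 1]
  After 'pop': [-7, 0]
Program A final stack: [-7, 0]

Program B trace:
  After 'push 18': [18]
  After 'neg': [-18]
  After 'push 8': [-18, 8]
  After 'push 2': [-18, 8, 2]
  After 'gt': [-18, 1]
  After 'dup': [-18, 1, 1]
  After 'mod': [-18, 0]
  After 'push 1': [-18, 0, 1]
Program B final stack: [-18, 0, 1]
Same: no

Answer: no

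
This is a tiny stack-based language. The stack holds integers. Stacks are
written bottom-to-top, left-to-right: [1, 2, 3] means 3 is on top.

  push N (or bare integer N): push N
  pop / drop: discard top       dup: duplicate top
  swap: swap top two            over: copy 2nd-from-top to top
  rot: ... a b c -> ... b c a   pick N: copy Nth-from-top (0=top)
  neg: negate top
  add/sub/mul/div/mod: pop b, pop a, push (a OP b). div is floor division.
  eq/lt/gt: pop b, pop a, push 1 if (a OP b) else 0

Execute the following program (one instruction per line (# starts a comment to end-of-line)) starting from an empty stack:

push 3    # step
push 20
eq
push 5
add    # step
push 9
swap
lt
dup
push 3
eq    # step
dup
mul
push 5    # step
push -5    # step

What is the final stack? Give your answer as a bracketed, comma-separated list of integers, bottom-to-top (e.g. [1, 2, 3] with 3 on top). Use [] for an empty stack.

Answer: [0, 0, 5, -5]

Derivation:
After 'push 3': [3]
After 'push 20': [3, 20]
After 'eq': [0]
After 'push 5': [0, 5]
After 'add': [5]
After 'push 9': [5, 9]
After 'swap': [9, 5]
After 'lt': [0]
After 'dup': [0, 0]
After 'push 3': [0, 0, 3]
After 'eq': [0, 0]
After 'dup': [0, 0, 0]
After 'mul': [0, 0]
After 'push 5': [0, 0, 5]
After 'push -5': [0, 0, 5, -5]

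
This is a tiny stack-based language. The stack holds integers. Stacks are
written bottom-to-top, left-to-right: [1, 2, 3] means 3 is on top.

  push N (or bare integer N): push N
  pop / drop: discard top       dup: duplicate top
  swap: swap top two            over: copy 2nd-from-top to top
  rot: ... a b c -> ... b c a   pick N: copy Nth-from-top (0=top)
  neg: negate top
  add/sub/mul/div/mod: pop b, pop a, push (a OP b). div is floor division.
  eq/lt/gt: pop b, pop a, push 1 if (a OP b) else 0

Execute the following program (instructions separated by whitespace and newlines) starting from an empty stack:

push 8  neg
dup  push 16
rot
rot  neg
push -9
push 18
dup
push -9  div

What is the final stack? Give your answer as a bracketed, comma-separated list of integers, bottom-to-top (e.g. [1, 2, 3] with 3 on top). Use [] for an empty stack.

After 'push 8': [8]
After 'neg': [-8]
After 'dup': [-8, -8]
After 'push 16': [-8, -8, 16]
After 'rot': [-8, 16, -8]
After 'rot': [16, -8, -8]
After 'neg': [16, -8, 8]
After 'push -9': [16, -8, 8, -9]
After 'push 18': [16, -8, 8, -9, 18]
After 'dup': [16, -8, 8, -9, 18, 18]
After 'push -9': [16, -8, 8, -9, 18, 18, -9]
After 'div': [16, -8, 8, -9, 18, -2]

Answer: [16, -8, 8, -9, 18, -2]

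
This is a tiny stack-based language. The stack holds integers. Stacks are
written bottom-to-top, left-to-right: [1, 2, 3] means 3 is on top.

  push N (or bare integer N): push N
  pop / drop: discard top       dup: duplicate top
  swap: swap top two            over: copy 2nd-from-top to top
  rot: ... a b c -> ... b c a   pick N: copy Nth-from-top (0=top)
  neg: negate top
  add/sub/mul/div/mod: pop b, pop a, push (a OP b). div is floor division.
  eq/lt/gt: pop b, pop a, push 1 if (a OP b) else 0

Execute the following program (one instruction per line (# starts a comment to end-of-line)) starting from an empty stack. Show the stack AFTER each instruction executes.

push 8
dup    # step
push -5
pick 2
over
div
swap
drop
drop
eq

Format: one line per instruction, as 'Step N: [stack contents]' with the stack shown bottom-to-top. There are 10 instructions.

Step 1: [8]
Step 2: [8, 8]
Step 3: [8, 8, -5]
Step 4: [8, 8, -5, 8]
Step 5: [8, 8, -5, 8, -5]
Step 6: [8, 8, -5, -2]
Step 7: [8, 8, -2, -5]
Step 8: [8, 8, -2]
Step 9: [8, 8]
Step 10: [1]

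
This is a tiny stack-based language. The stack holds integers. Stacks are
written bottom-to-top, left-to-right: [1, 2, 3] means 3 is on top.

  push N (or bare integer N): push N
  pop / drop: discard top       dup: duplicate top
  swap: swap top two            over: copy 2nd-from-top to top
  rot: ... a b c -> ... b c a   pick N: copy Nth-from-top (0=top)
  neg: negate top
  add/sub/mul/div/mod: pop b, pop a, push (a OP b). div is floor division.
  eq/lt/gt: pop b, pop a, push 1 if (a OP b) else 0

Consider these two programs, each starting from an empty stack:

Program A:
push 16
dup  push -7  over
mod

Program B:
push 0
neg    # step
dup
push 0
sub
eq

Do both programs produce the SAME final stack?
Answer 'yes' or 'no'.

Answer: no

Derivation:
Program A trace:
  After 'push 16': [16]
  After 'dup': [16, 16]
  After 'push -7': [16, 16, -7]
  After 'over': [16, 16, -7, 16]
  After 'mod': [16, 16, 9]
Program A final stack: [16, 16, 9]

Program B trace:
  After 'push 0': [0]
  After 'neg': [0]
  After 'dup': [0, 0]
  After 'push 0': [0, 0, 0]
  After 'sub': [0, 0]
  After 'eq': [1]
Program B final stack: [1]
Same: no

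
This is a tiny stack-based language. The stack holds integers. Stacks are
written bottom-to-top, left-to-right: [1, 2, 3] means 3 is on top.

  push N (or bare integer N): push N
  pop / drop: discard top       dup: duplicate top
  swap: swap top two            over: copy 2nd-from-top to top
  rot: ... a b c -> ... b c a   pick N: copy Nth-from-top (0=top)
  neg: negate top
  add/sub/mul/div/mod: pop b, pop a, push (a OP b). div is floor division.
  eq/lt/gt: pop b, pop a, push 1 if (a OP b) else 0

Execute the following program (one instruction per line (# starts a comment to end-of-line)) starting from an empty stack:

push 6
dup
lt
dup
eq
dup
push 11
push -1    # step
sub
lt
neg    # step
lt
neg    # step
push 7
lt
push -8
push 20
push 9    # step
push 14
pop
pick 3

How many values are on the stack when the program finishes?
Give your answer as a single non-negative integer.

Answer: 5

Derivation:
After 'push 6': stack = [6] (depth 1)
After 'dup': stack = [6, 6] (depth 2)
After 'lt': stack = [0] (depth 1)
After 'dup': stack = [0, 0] (depth 2)
After 'eq': stack = [1] (depth 1)
After 'dup': stack = [1, 1] (depth 2)
After 'push 11': stack = [1, 1, 11] (depth 3)
After 'push -1': stack = [1, 1, 11, -1] (depth 4)
After 'sub': stack = [1, 1, 12] (depth 3)
After 'lt': stack = [1, 1] (depth 2)
  ...
After 'lt': stack = [0] (depth 1)
After 'neg': stack = [0] (depth 1)
After 'push 7': stack = [0, 7] (depth 2)
After 'lt': stack = [1] (depth 1)
After 'push -8': stack = [1, -8] (depth 2)
After 'push 20': stack = [1, -8, 20] (depth 3)
After 'push 9': stack = [1, -8, 20, 9] (depth 4)
After 'push 14': stack = [1, -8, 20, 9, 14] (depth 5)
After 'pop': stack = [1, -8, 20, 9] (depth 4)
After 'pick 3': stack = [1, -8, 20, 9, 1] (depth 5)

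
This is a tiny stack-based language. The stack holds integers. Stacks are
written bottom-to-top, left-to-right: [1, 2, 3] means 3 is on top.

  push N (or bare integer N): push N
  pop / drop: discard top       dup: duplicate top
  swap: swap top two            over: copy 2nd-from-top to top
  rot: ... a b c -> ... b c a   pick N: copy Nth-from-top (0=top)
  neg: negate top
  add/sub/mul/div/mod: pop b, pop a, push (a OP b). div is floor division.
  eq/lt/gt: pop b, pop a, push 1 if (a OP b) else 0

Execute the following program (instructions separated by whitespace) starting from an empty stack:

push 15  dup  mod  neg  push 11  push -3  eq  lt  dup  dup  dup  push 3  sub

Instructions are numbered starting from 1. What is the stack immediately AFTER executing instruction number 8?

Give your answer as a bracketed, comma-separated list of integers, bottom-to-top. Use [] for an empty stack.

Step 1 ('push 15'): [15]
Step 2 ('dup'): [15, 15]
Step 3 ('mod'): [0]
Step 4 ('neg'): [0]
Step 5 ('push 11'): [0, 11]
Step 6 ('push -3'): [0, 11, -3]
Step 7 ('eq'): [0, 0]
Step 8 ('lt'): [0]

Answer: [0]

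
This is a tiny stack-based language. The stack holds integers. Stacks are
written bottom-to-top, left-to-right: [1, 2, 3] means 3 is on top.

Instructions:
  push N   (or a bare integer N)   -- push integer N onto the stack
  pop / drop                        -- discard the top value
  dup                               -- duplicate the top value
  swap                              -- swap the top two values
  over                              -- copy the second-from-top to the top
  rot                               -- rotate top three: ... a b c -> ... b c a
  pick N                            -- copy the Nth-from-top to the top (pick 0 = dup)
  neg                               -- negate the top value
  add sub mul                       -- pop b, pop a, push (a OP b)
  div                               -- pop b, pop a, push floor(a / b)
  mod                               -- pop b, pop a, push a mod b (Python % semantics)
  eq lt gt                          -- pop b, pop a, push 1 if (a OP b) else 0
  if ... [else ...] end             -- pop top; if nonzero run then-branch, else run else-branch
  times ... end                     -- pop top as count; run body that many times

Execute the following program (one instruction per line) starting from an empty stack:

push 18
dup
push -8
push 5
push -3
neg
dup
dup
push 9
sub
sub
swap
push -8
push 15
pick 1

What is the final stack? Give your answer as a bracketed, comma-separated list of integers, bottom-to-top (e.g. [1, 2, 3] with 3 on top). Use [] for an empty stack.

After 'push 18': [18]
After 'dup': [18, 18]
After 'push -8': [18, 18, -8]
After 'push 5': [18, 18, -8, 5]
After 'push -3': [18, 18, -8, 5, -3]
After 'neg': [18, 18, -8, 5, 3]
After 'dup': [18, 18, -8, 5, 3, 3]
After 'dup': [18, 18, -8, 5, 3, 3, 3]
After 'push 9': [18, 18, -8, 5, 3, 3, 3, 9]
After 'sub': [18, 18, -8, 5, 3, 3, -6]
After 'sub': [18, 18, -8, 5, 3, 9]
After 'swap': [18, 18, -8, 5, 9, 3]
After 'push -8': [18, 18, -8, 5, 9, 3, -8]
After 'push 15': [18, 18, -8, 5, 9, 3, -8, 15]
After 'pick 1': [18, 18, -8, 5, 9, 3, -8, 15, -8]

Answer: [18, 18, -8, 5, 9, 3, -8, 15, -8]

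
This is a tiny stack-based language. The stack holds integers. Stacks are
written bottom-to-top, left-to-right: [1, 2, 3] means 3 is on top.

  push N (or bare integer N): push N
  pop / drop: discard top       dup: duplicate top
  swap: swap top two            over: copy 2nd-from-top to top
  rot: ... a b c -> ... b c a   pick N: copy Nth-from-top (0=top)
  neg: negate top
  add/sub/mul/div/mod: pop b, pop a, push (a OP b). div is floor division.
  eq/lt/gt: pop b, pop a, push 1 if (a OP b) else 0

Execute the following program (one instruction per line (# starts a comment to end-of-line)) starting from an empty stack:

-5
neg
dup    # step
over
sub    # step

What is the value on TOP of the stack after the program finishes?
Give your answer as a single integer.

Answer: 0

Derivation:
After 'push -5': [-5]
After 'neg': [5]
After 'dup': [5, 5]
After 'over': [5, 5, 5]
After 'sub': [5, 0]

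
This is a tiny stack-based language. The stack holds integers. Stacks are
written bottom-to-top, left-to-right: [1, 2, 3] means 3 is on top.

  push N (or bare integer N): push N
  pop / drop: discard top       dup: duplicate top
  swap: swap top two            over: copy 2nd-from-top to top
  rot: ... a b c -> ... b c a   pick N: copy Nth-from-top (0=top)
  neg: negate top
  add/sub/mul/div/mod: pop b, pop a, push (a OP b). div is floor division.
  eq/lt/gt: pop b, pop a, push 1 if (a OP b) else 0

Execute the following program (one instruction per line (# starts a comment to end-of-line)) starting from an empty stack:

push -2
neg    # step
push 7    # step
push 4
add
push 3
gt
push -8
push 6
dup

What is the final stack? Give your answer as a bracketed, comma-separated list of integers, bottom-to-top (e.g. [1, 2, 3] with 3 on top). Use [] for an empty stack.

Answer: [2, 1, -8, 6, 6]

Derivation:
After 'push -2': [-2]
After 'neg': [2]
After 'push 7': [2, 7]
After 'push 4': [2, 7, 4]
After 'add': [2, 11]
After 'push 3': [2, 11, 3]
After 'gt': [2, 1]
After 'push -8': [2, 1, -8]
After 'push 6': [2, 1, -8, 6]
After 'dup': [2, 1, -8, 6, 6]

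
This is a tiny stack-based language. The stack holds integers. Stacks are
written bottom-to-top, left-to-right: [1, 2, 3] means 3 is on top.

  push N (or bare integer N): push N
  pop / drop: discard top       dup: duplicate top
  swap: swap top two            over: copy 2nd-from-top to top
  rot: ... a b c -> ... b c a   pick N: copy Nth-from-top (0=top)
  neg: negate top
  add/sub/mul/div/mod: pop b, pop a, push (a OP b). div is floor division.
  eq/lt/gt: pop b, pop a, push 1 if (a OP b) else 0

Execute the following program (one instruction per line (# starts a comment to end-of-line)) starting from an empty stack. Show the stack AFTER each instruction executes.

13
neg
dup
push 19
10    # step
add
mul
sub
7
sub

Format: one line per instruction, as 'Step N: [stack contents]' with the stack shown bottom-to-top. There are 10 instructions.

Step 1: [13]
Step 2: [-13]
Step 3: [-13, -13]
Step 4: [-13, -13, 19]
Step 5: [-13, -13, 19, 10]
Step 6: [-13, -13, 29]
Step 7: [-13, -377]
Step 8: [364]
Step 9: [364, 7]
Step 10: [357]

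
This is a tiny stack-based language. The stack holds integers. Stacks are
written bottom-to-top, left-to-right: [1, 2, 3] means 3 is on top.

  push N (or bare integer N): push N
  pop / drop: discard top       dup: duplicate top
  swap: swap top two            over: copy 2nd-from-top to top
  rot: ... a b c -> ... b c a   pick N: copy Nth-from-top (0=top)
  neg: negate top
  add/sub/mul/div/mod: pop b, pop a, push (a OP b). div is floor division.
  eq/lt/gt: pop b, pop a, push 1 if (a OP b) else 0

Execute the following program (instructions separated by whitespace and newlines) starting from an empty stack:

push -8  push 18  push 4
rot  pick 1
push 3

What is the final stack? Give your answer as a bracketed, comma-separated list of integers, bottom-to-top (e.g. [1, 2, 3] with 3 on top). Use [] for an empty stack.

After 'push -8': [-8]
After 'push 18': [-8, 18]
After 'push 4': [-8, 18, 4]
After 'rot': [18, 4, -8]
After 'pick 1': [18, 4, -8, 4]
After 'push 3': [18, 4, -8, 4, 3]

Answer: [18, 4, -8, 4, 3]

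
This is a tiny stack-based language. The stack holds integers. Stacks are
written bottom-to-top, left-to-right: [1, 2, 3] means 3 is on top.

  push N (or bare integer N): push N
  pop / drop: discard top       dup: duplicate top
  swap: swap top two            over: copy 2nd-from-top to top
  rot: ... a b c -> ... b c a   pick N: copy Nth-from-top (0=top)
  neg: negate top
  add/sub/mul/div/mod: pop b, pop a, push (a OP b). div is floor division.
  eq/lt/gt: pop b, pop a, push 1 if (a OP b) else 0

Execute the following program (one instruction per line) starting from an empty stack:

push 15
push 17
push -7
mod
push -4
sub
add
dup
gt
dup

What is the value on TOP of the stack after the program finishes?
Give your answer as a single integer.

Answer: 0

Derivation:
After 'push 15': [15]
After 'push 17': [15, 17]
After 'push -7': [15, 17, -7]
After 'mod': [15, -4]
After 'push -4': [15, -4, -4]
After 'sub': [15, 0]
After 'add': [15]
After 'dup': [15, 15]
After 'gt': [0]
After 'dup': [0, 0]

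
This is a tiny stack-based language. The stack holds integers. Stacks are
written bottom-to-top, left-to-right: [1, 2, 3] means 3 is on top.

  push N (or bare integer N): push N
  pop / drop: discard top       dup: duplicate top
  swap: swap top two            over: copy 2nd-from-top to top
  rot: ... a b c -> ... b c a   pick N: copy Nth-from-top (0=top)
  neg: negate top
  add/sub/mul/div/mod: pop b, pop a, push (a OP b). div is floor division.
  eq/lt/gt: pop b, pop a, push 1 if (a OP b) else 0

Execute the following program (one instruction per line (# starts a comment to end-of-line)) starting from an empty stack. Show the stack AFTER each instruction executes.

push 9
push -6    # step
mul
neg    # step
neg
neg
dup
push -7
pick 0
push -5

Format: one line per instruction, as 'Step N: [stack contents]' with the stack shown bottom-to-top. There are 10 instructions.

Step 1: [9]
Step 2: [9, -6]
Step 3: [-54]
Step 4: [54]
Step 5: [-54]
Step 6: [54]
Step 7: [54, 54]
Step 8: [54, 54, -7]
Step 9: [54, 54, -7, -7]
Step 10: [54, 54, -7, -7, -5]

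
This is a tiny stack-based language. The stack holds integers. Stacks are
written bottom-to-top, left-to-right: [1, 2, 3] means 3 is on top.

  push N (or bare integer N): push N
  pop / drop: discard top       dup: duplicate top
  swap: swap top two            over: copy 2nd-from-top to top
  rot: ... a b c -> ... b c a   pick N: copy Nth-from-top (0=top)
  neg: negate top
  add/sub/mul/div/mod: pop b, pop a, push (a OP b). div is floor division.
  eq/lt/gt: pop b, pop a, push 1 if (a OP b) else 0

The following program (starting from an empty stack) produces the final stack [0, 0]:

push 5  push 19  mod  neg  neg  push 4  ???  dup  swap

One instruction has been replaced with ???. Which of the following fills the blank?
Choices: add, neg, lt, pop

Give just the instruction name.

Answer: lt

Derivation:
Stack before ???: [5, 4]
Stack after ???:  [0]
Checking each choice:
  add: produces [9, 9]
  neg: produces [5, -4, -4]
  lt: MATCH
  pop: produces [5, 5]


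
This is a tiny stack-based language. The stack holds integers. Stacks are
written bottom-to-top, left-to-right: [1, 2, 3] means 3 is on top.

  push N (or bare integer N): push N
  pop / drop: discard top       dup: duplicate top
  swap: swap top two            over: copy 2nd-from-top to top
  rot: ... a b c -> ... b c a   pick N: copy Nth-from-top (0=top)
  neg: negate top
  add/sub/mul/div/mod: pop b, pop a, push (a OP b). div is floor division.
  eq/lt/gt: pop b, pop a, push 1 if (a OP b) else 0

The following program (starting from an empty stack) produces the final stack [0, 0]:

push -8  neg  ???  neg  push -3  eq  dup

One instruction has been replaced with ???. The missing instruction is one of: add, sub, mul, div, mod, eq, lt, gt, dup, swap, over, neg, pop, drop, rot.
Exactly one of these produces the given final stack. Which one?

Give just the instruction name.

Stack before ???: [8]
Stack after ???:  [-8]
The instruction that transforms [8] -> [-8] is: neg

Answer: neg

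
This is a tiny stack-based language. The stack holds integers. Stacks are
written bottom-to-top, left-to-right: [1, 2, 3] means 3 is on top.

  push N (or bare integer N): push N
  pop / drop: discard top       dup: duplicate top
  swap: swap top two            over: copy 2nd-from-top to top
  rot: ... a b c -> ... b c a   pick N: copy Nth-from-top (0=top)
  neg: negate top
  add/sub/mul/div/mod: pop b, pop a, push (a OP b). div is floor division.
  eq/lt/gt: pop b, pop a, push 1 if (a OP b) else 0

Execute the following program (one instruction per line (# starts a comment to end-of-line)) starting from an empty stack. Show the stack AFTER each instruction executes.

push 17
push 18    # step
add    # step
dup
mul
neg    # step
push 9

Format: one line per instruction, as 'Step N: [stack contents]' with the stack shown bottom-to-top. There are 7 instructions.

Step 1: [17]
Step 2: [17, 18]
Step 3: [35]
Step 4: [35, 35]
Step 5: [1225]
Step 6: [-1225]
Step 7: [-1225, 9]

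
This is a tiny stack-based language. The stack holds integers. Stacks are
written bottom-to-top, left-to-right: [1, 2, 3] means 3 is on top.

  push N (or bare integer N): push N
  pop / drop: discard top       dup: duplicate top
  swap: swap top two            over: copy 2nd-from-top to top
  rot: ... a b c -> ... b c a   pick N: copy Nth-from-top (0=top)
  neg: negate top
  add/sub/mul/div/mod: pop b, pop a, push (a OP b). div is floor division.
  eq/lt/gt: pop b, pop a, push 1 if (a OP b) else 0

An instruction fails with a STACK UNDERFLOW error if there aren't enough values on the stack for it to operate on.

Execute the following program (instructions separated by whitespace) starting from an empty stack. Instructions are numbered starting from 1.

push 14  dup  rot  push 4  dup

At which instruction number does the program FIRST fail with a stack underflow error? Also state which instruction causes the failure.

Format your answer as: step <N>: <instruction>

Answer: step 3: rot

Derivation:
Step 1 ('push 14'): stack = [14], depth = 1
Step 2 ('dup'): stack = [14, 14], depth = 2
Step 3 ('rot'): needs 3 value(s) but depth is 2 — STACK UNDERFLOW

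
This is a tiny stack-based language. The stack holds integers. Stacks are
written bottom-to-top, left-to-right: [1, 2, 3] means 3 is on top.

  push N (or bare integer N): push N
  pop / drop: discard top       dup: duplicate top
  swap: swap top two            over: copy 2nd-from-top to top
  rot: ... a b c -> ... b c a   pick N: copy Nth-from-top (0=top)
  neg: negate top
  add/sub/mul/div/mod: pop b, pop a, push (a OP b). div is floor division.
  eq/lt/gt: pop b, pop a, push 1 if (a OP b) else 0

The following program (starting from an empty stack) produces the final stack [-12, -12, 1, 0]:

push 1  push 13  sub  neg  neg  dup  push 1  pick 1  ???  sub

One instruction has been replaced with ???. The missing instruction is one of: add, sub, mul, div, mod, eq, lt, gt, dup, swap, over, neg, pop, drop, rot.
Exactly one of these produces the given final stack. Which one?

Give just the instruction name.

Answer: dup

Derivation:
Stack before ???: [-12, -12, 1, -12]
Stack after ???:  [-12, -12, 1, -12, -12]
The instruction that transforms [-12, -12, 1, -12] -> [-12, -12, 1, -12, -12] is: dup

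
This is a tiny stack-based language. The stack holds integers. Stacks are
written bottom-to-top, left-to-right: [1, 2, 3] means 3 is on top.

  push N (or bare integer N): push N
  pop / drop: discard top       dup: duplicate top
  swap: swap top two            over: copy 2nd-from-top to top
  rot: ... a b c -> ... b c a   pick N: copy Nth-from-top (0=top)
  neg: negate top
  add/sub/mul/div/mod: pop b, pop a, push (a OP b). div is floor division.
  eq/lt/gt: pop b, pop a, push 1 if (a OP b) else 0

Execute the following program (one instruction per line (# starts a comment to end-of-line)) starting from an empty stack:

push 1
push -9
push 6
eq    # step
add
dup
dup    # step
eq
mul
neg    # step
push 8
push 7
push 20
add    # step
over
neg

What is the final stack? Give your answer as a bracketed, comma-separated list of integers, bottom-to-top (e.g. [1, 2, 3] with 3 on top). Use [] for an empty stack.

Answer: [-1, 8, 27, -8]

Derivation:
After 'push 1': [1]
After 'push -9': [1, -9]
After 'push 6': [1, -9, 6]
After 'eq': [1, 0]
After 'add': [1]
After 'dup': [1, 1]
After 'dup': [1, 1, 1]
After 'eq': [1, 1]
After 'mul': [1]
After 'neg': [-1]
After 'push 8': [-1, 8]
After 'push 7': [-1, 8, 7]
After 'push 20': [-1, 8, 7, 20]
After 'add': [-1, 8, 27]
After 'over': [-1, 8, 27, 8]
After 'neg': [-1, 8, 27, -8]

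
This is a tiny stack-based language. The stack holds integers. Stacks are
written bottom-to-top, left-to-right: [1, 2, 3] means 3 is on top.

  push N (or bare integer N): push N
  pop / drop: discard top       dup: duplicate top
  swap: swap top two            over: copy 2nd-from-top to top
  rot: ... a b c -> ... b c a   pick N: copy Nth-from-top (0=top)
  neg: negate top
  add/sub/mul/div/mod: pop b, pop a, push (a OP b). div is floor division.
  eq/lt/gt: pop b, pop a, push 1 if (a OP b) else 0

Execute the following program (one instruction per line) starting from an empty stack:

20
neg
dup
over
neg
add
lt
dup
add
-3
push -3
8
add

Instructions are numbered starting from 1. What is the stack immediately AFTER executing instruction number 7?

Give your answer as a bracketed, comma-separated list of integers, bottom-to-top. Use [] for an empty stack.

Answer: [1]

Derivation:
Step 1 ('20'): [20]
Step 2 ('neg'): [-20]
Step 3 ('dup'): [-20, -20]
Step 4 ('over'): [-20, -20, -20]
Step 5 ('neg'): [-20, -20, 20]
Step 6 ('add'): [-20, 0]
Step 7 ('lt'): [1]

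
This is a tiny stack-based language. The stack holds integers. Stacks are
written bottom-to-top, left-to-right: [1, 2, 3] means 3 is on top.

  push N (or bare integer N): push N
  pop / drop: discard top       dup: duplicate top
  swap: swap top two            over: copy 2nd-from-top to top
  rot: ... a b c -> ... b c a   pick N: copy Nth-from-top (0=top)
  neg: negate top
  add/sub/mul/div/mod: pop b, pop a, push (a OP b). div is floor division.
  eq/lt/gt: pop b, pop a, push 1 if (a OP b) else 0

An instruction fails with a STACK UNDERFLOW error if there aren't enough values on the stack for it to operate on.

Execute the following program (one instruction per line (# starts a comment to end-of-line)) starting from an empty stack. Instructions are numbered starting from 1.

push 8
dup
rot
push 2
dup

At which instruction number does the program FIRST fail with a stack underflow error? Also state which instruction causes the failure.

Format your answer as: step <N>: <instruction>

Step 1 ('push 8'): stack = [8], depth = 1
Step 2 ('dup'): stack = [8, 8], depth = 2
Step 3 ('rot'): needs 3 value(s) but depth is 2 — STACK UNDERFLOW

Answer: step 3: rot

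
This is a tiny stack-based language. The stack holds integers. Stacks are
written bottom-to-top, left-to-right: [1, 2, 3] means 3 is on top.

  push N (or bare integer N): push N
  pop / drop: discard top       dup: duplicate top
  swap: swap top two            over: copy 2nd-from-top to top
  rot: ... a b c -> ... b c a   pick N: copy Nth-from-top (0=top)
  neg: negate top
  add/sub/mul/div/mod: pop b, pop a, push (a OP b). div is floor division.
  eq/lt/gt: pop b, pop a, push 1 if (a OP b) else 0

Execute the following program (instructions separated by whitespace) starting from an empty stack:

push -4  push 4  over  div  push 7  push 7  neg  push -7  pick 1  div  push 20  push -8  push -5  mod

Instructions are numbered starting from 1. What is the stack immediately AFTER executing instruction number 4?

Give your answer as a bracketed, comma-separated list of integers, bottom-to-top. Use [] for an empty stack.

Answer: [-4, -1]

Derivation:
Step 1 ('push -4'): [-4]
Step 2 ('push 4'): [-4, 4]
Step 3 ('over'): [-4, 4, -4]
Step 4 ('div'): [-4, -1]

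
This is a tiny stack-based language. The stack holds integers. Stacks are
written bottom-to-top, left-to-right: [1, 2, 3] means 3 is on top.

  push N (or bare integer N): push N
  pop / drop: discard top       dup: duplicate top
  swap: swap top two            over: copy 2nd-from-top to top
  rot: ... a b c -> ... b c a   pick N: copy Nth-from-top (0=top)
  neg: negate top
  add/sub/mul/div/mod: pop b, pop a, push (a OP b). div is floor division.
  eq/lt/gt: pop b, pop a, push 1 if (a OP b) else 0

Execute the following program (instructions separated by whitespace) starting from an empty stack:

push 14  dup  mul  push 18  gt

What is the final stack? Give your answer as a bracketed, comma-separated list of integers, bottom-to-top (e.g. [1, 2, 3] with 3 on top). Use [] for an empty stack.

After 'push 14': [14]
After 'dup': [14, 14]
After 'mul': [196]
After 'push 18': [196, 18]
After 'gt': [1]

Answer: [1]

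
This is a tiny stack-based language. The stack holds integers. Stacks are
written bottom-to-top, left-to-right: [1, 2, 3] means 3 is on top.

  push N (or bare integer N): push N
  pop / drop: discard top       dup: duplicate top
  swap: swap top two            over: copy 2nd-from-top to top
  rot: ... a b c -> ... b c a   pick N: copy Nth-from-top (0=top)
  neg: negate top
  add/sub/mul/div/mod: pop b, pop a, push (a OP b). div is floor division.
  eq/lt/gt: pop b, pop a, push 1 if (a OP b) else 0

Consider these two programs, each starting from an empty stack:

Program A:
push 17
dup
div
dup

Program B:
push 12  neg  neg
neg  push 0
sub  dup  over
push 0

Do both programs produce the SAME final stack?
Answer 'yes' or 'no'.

Answer: no

Derivation:
Program A trace:
  After 'push 17': [17]
  After 'dup': [17, 17]
  After 'div': [1]
  After 'dup': [1, 1]
Program A final stack: [1, 1]

Program B trace:
  After 'push 12': [12]
  After 'neg': [-12]
  After 'neg': [12]
  After 'neg': [-12]
  After 'push 0': [-12, 0]
  After 'sub': [-12]
  After 'dup': [-12, -12]
  After 'over': [-12, -12, -12]
  After 'push 0': [-12, -12, -12, 0]
Program B final stack: [-12, -12, -12, 0]
Same: no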